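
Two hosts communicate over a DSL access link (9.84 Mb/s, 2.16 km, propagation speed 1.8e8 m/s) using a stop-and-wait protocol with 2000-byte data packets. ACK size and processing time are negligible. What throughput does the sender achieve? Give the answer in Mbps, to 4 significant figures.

9.697 Mbps

t_tx = L/R = 16000/9840000 = 0.00162602 s.
t_prop = 2160/180000000 = 1.2e-05 s; RTT = 2.4e-05 s.
Cycle = t_tx + RTT = 0.00165002 s.
Throughput = L / cycle = 16000 / 0.00165002 = 9.697 Mbps.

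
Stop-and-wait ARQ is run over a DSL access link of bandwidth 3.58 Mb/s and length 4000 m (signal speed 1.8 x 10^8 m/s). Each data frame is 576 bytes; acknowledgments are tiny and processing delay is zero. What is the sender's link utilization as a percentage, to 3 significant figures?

96.7 %

t_tx = L/R = 4608/3580000 = 0.00128715 s.
t_prop = 4000/180000000 = 2.22222e-05 s; RTT = 4.44444e-05 s.
Cycle = t_tx + RTT = 0.0013316 s.
Utilization = t_tx / cycle = 0.00128715/0.0013316 = 96.7 %.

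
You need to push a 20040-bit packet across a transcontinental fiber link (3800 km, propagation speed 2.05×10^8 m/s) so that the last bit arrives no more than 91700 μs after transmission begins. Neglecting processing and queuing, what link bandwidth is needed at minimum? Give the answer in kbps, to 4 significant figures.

273.9 kbps

Propagation delay = 3800000 / 2.05e+08 = 18536.6 μs.
Transmission budget = 91700 − 18536.6 = 73163.4 μs.
R ≥ L / t_tx = 20040 bits / 0.0731634 s = 273.9 kbps.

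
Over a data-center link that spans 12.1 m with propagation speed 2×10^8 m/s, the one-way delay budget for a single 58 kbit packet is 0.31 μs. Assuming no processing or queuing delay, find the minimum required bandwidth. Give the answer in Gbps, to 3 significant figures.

232 Gbps

Propagation delay = 12.1 / 200000000 = 0.0605 μs.
Transmission budget = 0.31 − 0.0605 = 0.2495 μs.
R ≥ L / t_tx = 58000 bits / 2.495e-07 s = 232 Gbps.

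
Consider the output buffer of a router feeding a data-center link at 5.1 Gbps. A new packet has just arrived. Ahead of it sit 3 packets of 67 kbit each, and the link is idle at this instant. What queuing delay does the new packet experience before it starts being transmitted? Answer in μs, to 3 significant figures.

39.4 μs

Each queued packet: L/R = 67000/5100000000 = 13.1373 μs.
3 queued → 39.4118 μs.
Queuing delay = 39.4 μs.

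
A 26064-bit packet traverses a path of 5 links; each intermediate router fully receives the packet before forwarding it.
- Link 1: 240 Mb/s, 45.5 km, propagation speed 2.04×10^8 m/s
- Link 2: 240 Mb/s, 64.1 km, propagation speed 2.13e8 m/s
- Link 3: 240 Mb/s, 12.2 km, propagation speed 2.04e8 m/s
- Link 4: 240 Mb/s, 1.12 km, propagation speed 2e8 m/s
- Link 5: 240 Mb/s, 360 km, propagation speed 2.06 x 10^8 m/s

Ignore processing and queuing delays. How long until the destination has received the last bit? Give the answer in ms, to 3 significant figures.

Transmission delay per hop = L/R = 26064/240000000 = 0.1086 ms; 5 hops → 0.543 ms.
Propagation delays (d/s per hop): 0.223039, 0.300939, 0.0598039, 0.0056, 1.74757 ms; sum = 2.33695 ms.
End-to-end = 2.88 ms.

2.88 ms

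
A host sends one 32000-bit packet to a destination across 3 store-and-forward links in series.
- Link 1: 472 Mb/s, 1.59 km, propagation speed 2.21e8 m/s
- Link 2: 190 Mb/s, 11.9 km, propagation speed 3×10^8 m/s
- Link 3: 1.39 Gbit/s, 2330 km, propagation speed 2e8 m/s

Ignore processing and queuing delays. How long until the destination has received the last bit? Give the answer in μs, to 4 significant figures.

11960 μs

Transmission delays (L/R per hop): 67.7966, 168.421, 23.0216 μs; sum = 259.239 μs.
Propagation delays (d/s per hop): 7.19457, 39.6667, 11650 μs; sum = 11696.9 μs.
End-to-end = 11960 μs.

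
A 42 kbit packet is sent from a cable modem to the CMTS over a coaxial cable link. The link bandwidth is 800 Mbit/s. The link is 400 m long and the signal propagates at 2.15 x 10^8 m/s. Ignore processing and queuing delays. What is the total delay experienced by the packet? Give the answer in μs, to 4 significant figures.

L = 42000 bits.
Transmission delay = L/R = 42000 / 800000000 = 52.5 μs.
Propagation delay = d/s = 400 m / 215000000 m/s = 1.86047 μs.
Total = 54.36 μs.

54.36 μs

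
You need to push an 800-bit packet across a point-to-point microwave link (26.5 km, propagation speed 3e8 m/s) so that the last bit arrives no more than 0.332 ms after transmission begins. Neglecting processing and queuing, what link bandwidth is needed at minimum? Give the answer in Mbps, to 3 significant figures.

3.28 Mbps

Propagation delay = 26500 / 300000000 = 0.0883333 ms.
Transmission budget = 0.332 − 0.0883333 = 0.243667 ms.
R ≥ L / t_tx = 800 bits / 0.000243667 s = 3.28 Mbps.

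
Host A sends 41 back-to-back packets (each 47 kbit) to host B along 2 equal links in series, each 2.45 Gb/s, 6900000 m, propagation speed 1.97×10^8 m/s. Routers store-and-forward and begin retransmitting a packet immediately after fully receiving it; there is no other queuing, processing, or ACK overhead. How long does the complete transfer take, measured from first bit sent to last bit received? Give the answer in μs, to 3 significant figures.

70900 μs

Per-hop transmission t_tx = L/R = 47000/2450000000 = 19.1837 μs.
Per-hop propagation t_prop = 6900000/197000000 = 35025.4 μs.
Pipeline fill: first packet needs 2·t_tx to clear all hops; remaining 40 packets each add one t_tx.
Total = (2+41-1)·t_tx + 2·t_prop = 42·19.1837 + 2·35025.4 = 70900 μs.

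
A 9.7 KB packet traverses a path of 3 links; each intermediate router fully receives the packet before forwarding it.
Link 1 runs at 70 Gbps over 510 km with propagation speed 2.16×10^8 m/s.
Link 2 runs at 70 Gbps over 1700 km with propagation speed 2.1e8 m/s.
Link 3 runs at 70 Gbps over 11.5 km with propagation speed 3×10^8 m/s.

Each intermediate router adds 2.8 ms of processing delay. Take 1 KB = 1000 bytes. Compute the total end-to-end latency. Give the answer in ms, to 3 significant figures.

16.1 ms

L = 77600 bits.
Transmission delay per hop = L/R = 77600/70000000000 = 0.00110857 ms; 3 hops → 0.00332571 ms.
Propagation delays (d/s per hop): 2.36111, 8.09524, 0.0383333 ms; sum = 10.4947 ms.
Processing at 2 router(s): 2 × 2.8 ms = 5.6 ms.
End-to-end = 16.1 ms.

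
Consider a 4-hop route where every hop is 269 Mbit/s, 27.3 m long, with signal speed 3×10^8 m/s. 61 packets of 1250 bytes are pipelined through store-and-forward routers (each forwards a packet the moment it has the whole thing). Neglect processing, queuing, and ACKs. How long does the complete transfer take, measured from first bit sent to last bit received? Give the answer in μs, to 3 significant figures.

2380 μs

Per-hop transmission t_tx = L/R = 10000/269000000 = 37.1747 μs.
Per-hop propagation t_prop = 27.3/300000000 = 0.091 μs.
Pipeline fill: first packet needs 4·t_tx to clear all hops; remaining 60 packets each add one t_tx.
Total = (4+61-1)·t_tx + 4·t_prop = 64·37.1747 + 4·0.091 = 2380 μs.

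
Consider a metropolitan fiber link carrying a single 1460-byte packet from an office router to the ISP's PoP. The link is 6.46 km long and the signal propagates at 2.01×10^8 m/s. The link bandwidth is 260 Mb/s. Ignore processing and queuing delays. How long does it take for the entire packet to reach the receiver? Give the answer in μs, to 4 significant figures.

L = 1460 × 8 = 11680 bits.
Transmission delay = L/R = 11680 / 260000000 = 44.9231 μs.
Propagation delay = d/s = 6460 m / 2.01e+08 m/s = 32.1393 μs.
Total = 77.06 μs.

77.06 μs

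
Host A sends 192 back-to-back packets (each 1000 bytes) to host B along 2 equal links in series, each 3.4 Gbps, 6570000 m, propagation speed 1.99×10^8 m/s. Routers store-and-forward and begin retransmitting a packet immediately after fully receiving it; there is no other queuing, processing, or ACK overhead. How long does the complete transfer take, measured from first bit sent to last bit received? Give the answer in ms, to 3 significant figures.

66.5 ms

Per-hop transmission t_tx = L/R = 8000/3400000000 = 0.00235294 ms.
Per-hop propagation t_prop = 6570000/199000000 = 33.0151 ms.
Pipeline fill: first packet needs 2·t_tx to clear all hops; remaining 191 packets each add one t_tx.
Total = (2+192-1)·t_tx + 2·t_prop = 193·0.00235294 + 2·33.0151 = 66.5 ms.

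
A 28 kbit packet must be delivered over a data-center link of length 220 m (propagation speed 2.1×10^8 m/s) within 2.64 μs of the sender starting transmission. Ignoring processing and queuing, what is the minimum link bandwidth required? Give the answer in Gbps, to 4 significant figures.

Propagation delay = 220 / 210000000 = 1.04762 μs.
Transmission budget = 2.64 − 1.04762 = 1.59238 μs.
R ≥ L / t_tx = 28000 bits / 1.59238e-06 s = 17.58 Gbps.

17.58 Gbps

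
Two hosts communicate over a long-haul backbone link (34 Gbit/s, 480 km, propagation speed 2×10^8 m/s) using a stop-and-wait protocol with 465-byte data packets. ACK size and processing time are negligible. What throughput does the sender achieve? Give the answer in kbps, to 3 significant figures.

t_tx = L/R = 3720/34000000000 = 1.09412e-07 s.
t_prop = 480000/200000000 = 0.0024 s; RTT = 0.0048 s.
Cycle = t_tx + RTT = 0.00480011 s.
Throughput = L / cycle = 3720 / 0.00480011 = 775 kbps.

775 kbps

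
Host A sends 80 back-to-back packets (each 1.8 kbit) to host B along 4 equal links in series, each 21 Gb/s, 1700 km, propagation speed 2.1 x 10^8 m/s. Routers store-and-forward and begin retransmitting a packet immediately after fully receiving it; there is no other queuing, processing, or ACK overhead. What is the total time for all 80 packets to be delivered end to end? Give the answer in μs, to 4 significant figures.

32390 μs

Per-hop transmission t_tx = L/R = 1800/21000000000 = 0.0857143 μs.
Per-hop propagation t_prop = 1700000/210000000 = 8095.24 μs.
Pipeline fill: first packet needs 4·t_tx to clear all hops; remaining 79 packets each add one t_tx.
Total = (4+80-1)·t_tx + 4·t_prop = 83·0.0857143 + 4·8095.24 = 32390 μs.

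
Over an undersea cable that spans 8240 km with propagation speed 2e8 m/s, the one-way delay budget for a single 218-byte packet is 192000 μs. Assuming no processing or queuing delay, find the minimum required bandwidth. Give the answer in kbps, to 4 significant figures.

L = 1744 bits.
Propagation delay = 8240000 / 200000000 = 41200 μs.
Transmission budget = 192000 − 41200 = 150800 μs.
R ≥ L / t_tx = 1744 bits / 0.1508 s = 11.56 kbps.

11.56 kbps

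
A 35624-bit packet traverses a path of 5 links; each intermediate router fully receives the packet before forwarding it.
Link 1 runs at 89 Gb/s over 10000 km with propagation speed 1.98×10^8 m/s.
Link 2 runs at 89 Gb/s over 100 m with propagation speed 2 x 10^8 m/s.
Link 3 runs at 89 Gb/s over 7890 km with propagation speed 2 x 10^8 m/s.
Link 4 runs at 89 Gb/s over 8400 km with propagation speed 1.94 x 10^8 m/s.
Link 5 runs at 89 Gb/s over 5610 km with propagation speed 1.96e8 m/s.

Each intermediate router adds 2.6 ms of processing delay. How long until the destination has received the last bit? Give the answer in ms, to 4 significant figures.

Transmission delay per hop = L/R = 35624/89000000000 = 0.00040027 ms; 5 hops → 0.00200135 ms.
Propagation delays (d/s per hop): 50.5051, 0.0005, 39.45, 43.299, 28.6224 ms; sum = 161.877 ms.
Processing at 4 router(s): 4 × 2.6 ms = 10.4 ms.
End-to-end = 172.3 ms.

172.3 ms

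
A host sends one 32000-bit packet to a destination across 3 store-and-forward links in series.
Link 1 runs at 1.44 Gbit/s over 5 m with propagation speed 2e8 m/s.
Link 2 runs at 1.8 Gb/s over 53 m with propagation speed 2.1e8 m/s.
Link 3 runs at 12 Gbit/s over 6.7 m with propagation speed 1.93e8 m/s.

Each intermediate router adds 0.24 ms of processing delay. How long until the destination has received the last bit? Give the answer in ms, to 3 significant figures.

Transmission delays (L/R per hop): 0.0222222, 0.0177778, 0.00266667 ms; sum = 0.0426667 ms.
Propagation delays (d/s per hop): 2.5e-05, 0.000252381, 3.4715e-05 ms; sum = 0.000312096 ms.
Processing at 2 router(s): 2 × 0.24 ms = 0.48 ms.
End-to-end = 0.523 ms.

0.523 ms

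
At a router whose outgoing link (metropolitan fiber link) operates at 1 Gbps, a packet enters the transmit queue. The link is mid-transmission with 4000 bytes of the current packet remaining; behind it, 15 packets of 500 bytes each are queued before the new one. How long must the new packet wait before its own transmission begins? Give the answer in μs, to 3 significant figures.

Each queued packet: L/R = 4000/1000000000 = 4 μs.
15 queued → 60 μs.
Plus remaining 32000 bits of current packet: 32 μs.
Queuing delay = 92.0 μs.

92.0 μs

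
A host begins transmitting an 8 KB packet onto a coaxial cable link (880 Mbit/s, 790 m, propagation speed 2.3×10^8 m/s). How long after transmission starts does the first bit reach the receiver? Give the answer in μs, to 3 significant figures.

First bit experiences only propagation delay: d/s = 790/2.3e+08 = 3.43 μs.

3.43 μs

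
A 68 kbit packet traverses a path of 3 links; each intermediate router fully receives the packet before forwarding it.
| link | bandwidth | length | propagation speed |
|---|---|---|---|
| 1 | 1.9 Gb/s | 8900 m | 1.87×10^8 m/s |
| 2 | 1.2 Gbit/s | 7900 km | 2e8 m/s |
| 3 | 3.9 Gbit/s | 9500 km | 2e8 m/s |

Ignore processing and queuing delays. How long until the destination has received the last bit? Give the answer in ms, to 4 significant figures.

87.16 ms

L = 68000 bits.
Transmission delays (L/R per hop): 0.0357895, 0.0566667, 0.0174359 ms; sum = 0.109892 ms.
Propagation delays (d/s per hop): 0.0475936, 39.5, 47.5 ms; sum = 87.0476 ms.
End-to-end = 87.16 ms.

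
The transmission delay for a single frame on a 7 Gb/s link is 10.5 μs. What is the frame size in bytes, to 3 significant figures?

9190 bytes

L = R × t_tx = 7000000000 b/s × 1.05e-05 s = 73500 bits.
In bytes: 73500 / 8 = 9190 bytes.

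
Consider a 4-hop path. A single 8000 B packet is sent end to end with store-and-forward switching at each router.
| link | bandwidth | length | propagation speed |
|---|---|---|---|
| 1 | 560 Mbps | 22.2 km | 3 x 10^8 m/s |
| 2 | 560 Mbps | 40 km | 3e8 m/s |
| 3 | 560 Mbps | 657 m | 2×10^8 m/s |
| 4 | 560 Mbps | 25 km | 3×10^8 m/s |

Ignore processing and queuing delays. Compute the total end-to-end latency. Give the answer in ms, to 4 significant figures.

L = 8000 × 8 = 64000 bits.
Transmission delay per hop = L/R = 64000/560000000 = 0.114286 ms; 4 hops → 0.457143 ms.
Propagation delays (d/s per hop): 0.074, 0.133333, 0.003285, 0.0833333 ms; sum = 0.293952 ms.
End-to-end = 0.7511 ms.

0.7511 ms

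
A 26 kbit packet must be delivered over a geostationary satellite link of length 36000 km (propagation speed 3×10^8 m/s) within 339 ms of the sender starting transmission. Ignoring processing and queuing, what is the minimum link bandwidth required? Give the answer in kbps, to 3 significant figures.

Propagation delay = 36000000 / 300000000 = 120 ms.
Transmission budget = 339 − 120 = 219 ms.
R ≥ L / t_tx = 26000 bits / 0.219 s = 119 kbps.

119 kbps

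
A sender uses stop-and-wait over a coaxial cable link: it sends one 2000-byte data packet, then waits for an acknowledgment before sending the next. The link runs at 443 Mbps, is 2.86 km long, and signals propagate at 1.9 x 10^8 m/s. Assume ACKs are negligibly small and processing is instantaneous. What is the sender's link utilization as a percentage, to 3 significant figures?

t_tx = L/R = 16000/443000000 = 3.61174e-05 s.
t_prop = 2860/190000000 = 1.50526e-05 s; RTT = 3.01053e-05 s.
Cycle = t_tx + RTT = 6.62226e-05 s.
Utilization = t_tx / cycle = 3.61174e-05/6.62226e-05 = 54.5 %.

54.5 %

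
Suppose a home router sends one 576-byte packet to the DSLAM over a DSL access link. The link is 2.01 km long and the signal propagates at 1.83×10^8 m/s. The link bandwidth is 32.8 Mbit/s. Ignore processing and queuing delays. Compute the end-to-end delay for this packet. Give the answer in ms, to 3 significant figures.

L = 576 × 8 = 4608 bits.
Transmission delay = L/R = 4608 / 3.28e+07 = 0.140488 ms.
Propagation delay = d/s = 2010 m / 183000000 m/s = 0.0109836 ms.
Total = 0.151 ms.

0.151 ms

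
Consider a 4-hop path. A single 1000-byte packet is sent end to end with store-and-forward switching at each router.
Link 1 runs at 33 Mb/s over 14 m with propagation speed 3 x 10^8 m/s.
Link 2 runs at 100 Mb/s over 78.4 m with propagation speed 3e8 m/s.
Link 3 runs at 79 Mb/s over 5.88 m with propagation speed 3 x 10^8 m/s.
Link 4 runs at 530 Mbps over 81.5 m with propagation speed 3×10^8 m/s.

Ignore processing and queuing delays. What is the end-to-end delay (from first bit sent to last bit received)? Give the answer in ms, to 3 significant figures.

L = 1000 × 8 = 8000 bits.
Transmission delays (L/R per hop): 0.242424, 0.08, 0.101266, 0.0150943 ms; sum = 0.438784 ms.
Propagation delays (d/s per hop): 4.66667e-05, 0.000261333, 1.96e-05, 0.000271667 ms; sum = 0.000599267 ms.
End-to-end = 0.439 ms.

0.439 ms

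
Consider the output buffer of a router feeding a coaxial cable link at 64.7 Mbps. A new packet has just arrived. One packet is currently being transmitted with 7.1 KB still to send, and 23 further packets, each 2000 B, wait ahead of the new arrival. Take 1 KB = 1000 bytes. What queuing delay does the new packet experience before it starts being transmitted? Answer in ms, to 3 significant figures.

Each queued packet: L/R = 16000/64700000 = 0.247295 ms.
23 queued → 5.68779 ms.
Plus remaining 56800 bits of current packet: 0.877898 ms.
Queuing delay = 6.57 ms.

6.57 ms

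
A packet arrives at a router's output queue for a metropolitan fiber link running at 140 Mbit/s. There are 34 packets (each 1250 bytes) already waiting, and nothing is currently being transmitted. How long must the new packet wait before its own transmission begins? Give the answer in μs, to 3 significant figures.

2430 μs

Each queued packet: L/R = 10000/140000000 = 71.4286 μs.
34 queued → 2428.57 μs.
Queuing delay = 2430 μs.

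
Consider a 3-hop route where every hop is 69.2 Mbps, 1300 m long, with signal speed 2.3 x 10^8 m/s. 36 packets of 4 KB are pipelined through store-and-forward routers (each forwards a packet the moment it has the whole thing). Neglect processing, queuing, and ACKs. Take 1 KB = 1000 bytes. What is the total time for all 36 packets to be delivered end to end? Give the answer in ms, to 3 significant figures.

17.6 ms

Per-hop transmission t_tx = L/R = 32000/69200000 = 0.462428 ms.
Per-hop propagation t_prop = 1300/2.3e+08 = 0.00565217 ms.
Pipeline fill: first packet needs 3·t_tx to clear all hops; remaining 35 packets each add one t_tx.
Total = (3+36-1)·t_tx + 3·t_prop = 38·0.462428 + 3·0.00565217 = 17.6 ms.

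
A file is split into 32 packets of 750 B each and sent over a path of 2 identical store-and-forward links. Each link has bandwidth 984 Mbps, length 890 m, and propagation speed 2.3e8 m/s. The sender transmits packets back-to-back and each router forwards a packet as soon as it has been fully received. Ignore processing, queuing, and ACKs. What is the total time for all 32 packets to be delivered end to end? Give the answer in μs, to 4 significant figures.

Per-hop transmission t_tx = L/R = 6000/984000000 = 6.09756 μs.
Per-hop propagation t_prop = 890/2.3e+08 = 3.86957 μs.
Pipeline fill: first packet needs 2·t_tx to clear all hops; remaining 31 packets each add one t_tx.
Total = (2+32-1)·t_tx + 2·t_prop = 33·6.09756 + 2·3.86957 = 209.0 μs.

209.0 μs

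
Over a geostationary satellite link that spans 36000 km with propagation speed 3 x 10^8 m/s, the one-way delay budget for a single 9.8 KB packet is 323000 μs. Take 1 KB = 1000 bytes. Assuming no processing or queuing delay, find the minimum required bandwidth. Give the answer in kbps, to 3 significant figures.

L = 78400 bits.
Propagation delay = 36000000 / 300000000 = 120000 μs.
Transmission budget = 323000 − 120000 = 203000 μs.
R ≥ L / t_tx = 78400 bits / 0.203 s = 386 kbps.

386 kbps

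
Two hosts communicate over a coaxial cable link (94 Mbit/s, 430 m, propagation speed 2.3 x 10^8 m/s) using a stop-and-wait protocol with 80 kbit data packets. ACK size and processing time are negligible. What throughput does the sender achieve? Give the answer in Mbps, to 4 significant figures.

t_tx = L/R = 80000/94000000 = 0.000851064 s.
t_prop = 430/2.3e+08 = 1.86957e-06 s; RTT = 3.73913e-06 s.
Cycle = t_tx + RTT = 0.000854803 s.
Throughput = L / cycle = 80000 / 0.000854803 = 93.59 Mbps.

93.59 Mbps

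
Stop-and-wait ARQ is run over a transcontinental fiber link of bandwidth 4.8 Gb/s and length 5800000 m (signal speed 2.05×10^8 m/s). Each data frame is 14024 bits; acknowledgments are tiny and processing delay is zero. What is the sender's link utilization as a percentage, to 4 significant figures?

t_tx = L/R = 14024/4800000000 = 2.92167e-06 s.
t_prop = 5800000/2.05e+08 = 0.0282927 s; RTT = 0.0565854 s.
Cycle = t_tx + RTT = 0.0565883 s.
Utilization = t_tx / cycle = 2.92167e-06/0.0565883 = 0.005163 %.

0.005163 %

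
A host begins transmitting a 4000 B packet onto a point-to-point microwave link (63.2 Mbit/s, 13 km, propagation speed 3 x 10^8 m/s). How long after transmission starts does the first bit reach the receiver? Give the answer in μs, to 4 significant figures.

43.33 μs

First bit experiences only propagation delay: d/s = 13000/300000000 = 43.33 μs.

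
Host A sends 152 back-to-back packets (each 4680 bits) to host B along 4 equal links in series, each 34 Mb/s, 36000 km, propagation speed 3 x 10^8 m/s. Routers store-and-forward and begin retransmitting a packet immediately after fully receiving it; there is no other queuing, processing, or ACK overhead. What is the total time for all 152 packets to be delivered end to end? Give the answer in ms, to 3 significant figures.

Per-hop transmission t_tx = L/R = 4680/34000000 = 0.137647 ms.
Per-hop propagation t_prop = 36000000/300000000 = 120 ms.
Pipeline fill: first packet needs 4·t_tx to clear all hops; remaining 151 packets each add one t_tx.
Total = (4+152-1)·t_tx + 4·t_prop = 155·0.137647 + 4·120 = 501 ms.

501 ms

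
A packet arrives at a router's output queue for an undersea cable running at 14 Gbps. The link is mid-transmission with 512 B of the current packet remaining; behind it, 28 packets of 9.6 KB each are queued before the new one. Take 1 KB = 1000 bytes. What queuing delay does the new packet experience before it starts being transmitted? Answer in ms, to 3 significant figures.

Each queued packet: L/R = 76800/14000000000 = 0.00548571 ms.
28 queued → 0.1536 ms.
Plus remaining 4096 bits of current packet: 0.000292571 ms.
Queuing delay = 0.154 ms.

0.154 ms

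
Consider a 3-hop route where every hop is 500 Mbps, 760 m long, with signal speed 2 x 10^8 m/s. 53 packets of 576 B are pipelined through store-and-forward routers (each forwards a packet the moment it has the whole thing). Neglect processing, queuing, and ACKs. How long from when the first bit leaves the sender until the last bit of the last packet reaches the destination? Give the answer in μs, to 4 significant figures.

518.3 μs

Per-hop transmission t_tx = L/R = 4608/500000000 = 9.216 μs.
Per-hop propagation t_prop = 760/200000000 = 3.8 μs.
Pipeline fill: first packet needs 3·t_tx to clear all hops; remaining 52 packets each add one t_tx.
Total = (3+53-1)·t_tx + 3·t_prop = 55·9.216 + 3·3.8 = 518.3 μs.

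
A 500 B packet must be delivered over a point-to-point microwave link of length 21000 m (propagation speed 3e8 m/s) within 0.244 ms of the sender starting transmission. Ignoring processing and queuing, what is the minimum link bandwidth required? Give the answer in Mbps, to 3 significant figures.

L = 4000 bits.
Propagation delay = 21000 / 300000000 = 0.07 ms.
Transmission budget = 0.244 − 0.07 = 0.174 ms.
R ≥ L / t_tx = 4000 bits / 0.000174 s = 23.0 Mbps.

23.0 Mbps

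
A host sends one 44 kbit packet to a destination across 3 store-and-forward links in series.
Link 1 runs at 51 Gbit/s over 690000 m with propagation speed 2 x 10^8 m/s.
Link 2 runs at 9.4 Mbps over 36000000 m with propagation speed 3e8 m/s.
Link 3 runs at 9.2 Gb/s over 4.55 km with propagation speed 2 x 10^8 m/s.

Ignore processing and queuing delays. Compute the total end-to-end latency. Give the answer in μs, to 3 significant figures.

128000 μs

L = 44000 bits.
Transmission delays (L/R per hop): 0.862745, 4680.85, 4.78261 μs; sum = 4686.5 μs.
Propagation delays (d/s per hop): 3450, 120000, 22.75 μs; sum = 123473 μs.
End-to-end = 128000 μs.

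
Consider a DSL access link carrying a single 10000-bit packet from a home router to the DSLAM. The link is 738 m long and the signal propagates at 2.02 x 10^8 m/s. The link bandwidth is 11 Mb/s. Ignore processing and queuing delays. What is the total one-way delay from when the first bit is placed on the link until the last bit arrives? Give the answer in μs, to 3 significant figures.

Transmission delay = L/R = 10000 / 11000000 = 909.091 μs.
Propagation delay = d/s = 738 m / 202000000 m/s = 3.65347 μs.
Total = 913 μs.

913 μs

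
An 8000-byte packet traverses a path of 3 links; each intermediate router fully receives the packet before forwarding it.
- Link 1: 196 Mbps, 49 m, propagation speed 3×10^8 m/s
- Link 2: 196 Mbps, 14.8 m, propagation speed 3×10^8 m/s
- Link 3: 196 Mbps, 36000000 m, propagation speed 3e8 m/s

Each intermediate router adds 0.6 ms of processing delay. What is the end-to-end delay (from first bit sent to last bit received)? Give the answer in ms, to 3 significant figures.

122 ms

L = 8000 × 8 = 64000 bits.
Transmission delay per hop = L/R = 64000/196000000 = 0.326531 ms; 3 hops → 0.979592 ms.
Propagation delays (d/s per hop): 0.000163333, 4.93333e-05, 120 ms; sum = 120 ms.
Processing at 2 router(s): 2 × 0.6 ms = 1.2 ms.
End-to-end = 122 ms.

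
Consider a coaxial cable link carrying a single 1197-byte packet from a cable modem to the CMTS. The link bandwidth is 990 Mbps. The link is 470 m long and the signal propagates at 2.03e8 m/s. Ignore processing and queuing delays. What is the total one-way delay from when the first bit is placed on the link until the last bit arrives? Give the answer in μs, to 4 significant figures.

11.99 μs

L = 1197 × 8 = 9576 bits.
Transmission delay = L/R = 9576 / 990000000 = 9.67273 μs.
Propagation delay = d/s = 470 m / 2.03e+08 m/s = 2.31527 μs.
Total = 11.99 μs.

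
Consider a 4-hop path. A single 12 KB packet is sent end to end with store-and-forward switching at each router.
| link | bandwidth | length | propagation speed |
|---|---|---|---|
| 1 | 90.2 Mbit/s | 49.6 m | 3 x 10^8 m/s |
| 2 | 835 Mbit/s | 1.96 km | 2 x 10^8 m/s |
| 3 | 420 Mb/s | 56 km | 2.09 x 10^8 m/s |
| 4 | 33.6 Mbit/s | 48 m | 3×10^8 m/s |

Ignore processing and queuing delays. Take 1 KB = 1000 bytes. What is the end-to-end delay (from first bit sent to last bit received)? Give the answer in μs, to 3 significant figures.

4540 μs

L = 96000 bits.
Transmission delays (L/R per hop): 1064.3, 114.97, 228.571, 2857.14 μs; sum = 4264.99 μs.
Propagation delays (d/s per hop): 0.165333, 9.8, 267.943, 0.16 μs; sum = 278.068 μs.
End-to-end = 4540 μs.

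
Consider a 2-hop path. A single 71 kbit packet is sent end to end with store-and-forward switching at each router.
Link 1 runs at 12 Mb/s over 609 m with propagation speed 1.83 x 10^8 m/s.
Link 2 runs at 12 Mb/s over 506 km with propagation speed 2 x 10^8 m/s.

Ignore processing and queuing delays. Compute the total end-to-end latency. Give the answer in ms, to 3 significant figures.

L = 71000 bits.
Transmission delay per hop = L/R = 71000/12000000 = 5.91667 ms; 2 hops → 11.8333 ms.
Propagation delays (d/s per hop): 0.00332787, 2.53 ms; sum = 2.53333 ms.
End-to-end = 14.4 ms.

14.4 ms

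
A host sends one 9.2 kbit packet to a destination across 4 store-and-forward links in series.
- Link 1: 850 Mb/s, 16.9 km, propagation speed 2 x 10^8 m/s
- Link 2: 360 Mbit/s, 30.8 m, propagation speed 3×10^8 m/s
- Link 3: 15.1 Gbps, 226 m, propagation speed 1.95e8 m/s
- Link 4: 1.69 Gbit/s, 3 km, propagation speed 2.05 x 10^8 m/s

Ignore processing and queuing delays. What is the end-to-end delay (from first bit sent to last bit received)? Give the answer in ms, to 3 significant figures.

0.143 ms

L = 9200 bits.
Transmission delays (L/R per hop): 0.0108235, 0.0255556, 0.000609272, 0.00544379 ms; sum = 0.0424321 ms.
Propagation delays (d/s per hop): 0.0845, 0.000102667, 0.00115897, 0.0146341 ms; sum = 0.100396 ms.
End-to-end = 0.143 ms.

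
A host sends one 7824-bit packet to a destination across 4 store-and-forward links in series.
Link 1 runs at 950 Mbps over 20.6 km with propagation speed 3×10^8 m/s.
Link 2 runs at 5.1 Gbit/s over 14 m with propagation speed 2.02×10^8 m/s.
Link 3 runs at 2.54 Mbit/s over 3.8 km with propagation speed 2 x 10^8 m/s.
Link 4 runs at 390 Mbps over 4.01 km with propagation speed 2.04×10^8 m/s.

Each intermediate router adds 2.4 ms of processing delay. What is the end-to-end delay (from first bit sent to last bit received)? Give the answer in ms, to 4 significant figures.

10.42 ms

Transmission delays (L/R per hop): 0.00823579, 0.00153412, 3.08031, 0.0200615 ms; sum = 3.11015 ms.
Propagation delays (d/s per hop): 0.0686667, 6.93069e-05, 0.019, 0.0196569 ms; sum = 0.107393 ms.
Processing at 3 router(s): 3 × 2.4 ms = 7.2 ms.
End-to-end = 10.42 ms.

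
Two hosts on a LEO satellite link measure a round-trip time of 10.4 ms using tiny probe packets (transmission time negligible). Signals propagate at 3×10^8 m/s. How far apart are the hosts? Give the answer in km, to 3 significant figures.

One-way propagation = RTT/2 = 5.2 ms.
d = s × t = 300000000 × 0.0052 = 1560 km.

1560 km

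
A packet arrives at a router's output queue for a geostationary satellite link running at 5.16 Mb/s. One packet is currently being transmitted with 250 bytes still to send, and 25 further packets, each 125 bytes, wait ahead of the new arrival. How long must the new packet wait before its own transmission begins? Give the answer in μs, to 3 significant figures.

5230 μs

Each queued packet: L/R = 1000/5160000 = 193.798 μs.
25 queued → 4844.96 μs.
Plus remaining 2000 bits of current packet: 387.597 μs.
Queuing delay = 5230 μs.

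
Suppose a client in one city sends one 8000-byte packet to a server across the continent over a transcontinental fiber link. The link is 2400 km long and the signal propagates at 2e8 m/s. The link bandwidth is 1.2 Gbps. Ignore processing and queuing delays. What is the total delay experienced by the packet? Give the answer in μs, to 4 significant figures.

12050 μs

L = 8000 × 8 = 64000 bits.
Transmission delay = L/R = 64000 / 1200000000 = 53.3333 μs.
Propagation delay = d/s = 2400000 m / 200000000 m/s = 12000 μs.
Total = 12050 μs.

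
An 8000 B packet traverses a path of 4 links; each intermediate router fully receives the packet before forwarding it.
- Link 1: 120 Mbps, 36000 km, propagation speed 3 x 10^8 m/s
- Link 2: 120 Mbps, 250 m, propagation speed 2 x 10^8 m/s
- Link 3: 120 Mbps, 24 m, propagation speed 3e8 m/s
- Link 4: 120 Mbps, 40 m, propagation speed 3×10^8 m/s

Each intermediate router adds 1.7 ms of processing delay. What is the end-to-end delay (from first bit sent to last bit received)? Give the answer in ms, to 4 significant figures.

127.2 ms

L = 8000 × 8 = 64000 bits.
Transmission delay per hop = L/R = 64000/120000000 = 0.533333 ms; 4 hops → 2.13333 ms.
Propagation delays (d/s per hop): 120, 0.00125, 8e-05, 0.000133333 ms; sum = 120.001 ms.
Processing at 3 router(s): 3 × 1.7 ms = 5.1 ms.
End-to-end = 127.2 ms.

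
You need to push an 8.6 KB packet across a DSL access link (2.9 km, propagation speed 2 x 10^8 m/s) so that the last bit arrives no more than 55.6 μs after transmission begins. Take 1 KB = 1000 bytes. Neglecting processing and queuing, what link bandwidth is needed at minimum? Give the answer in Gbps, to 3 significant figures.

1.67 Gbps

L = 68800 bits.
Propagation delay = 2900 / 200000000 = 14.5 μs.
Transmission budget = 55.6 − 14.5 = 41.1 μs.
R ≥ L / t_tx = 68800 bits / 4.11e-05 s = 1.67 Gbps.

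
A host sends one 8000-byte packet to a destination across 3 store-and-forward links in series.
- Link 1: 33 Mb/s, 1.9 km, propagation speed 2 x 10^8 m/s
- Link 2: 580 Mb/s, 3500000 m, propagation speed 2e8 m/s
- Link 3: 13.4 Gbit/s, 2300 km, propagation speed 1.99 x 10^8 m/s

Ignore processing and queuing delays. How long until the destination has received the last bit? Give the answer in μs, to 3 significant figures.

L = 8000 × 8 = 64000 bits.
Transmission delays (L/R per hop): 1939.39, 110.345, 4.77612 μs; sum = 2054.51 μs.
Propagation delays (d/s per hop): 9.5, 17500, 11557.8 μs; sum = 29067.3 μs.
End-to-end = 31100 μs.

31100 μs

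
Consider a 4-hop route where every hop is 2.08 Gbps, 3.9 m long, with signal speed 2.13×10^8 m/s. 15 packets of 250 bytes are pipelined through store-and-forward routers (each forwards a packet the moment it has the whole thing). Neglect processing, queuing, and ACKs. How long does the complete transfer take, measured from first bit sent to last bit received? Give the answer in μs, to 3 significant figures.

17.4 μs

Per-hop transmission t_tx = L/R = 2000/2080000000 = 0.961538 μs.
Per-hop propagation t_prop = 3.9/213000000 = 0.0183099 μs.
Pipeline fill: first packet needs 4·t_tx to clear all hops; remaining 14 packets each add one t_tx.
Total = (4+15-1)·t_tx + 4·t_prop = 18·0.961538 + 4·0.0183099 = 17.4 μs.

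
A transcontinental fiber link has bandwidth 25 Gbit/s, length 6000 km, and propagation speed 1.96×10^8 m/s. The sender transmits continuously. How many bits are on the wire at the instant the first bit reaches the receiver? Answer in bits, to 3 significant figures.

765000000 bits

Propagation delay = 6000000 / 196000000 = 0.0306122 s.
BDP = R × t_prop = 25000000000 × 0.0306122 = 765306000 bits.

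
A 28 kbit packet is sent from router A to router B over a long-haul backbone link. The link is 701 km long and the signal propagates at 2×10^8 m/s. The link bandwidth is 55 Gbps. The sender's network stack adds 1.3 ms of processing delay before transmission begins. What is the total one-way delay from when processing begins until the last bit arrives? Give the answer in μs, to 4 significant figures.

4806 μs

L = 28000 bits.
Transmission delay = L/R = 28000 / 55000000000 = 0.509091 μs.
Propagation delay = d/s = 701000 m / 200000000 m/s = 3505 μs.
Plus processing delay 1.3 ms = 1300 μs.
Total = 4806 μs.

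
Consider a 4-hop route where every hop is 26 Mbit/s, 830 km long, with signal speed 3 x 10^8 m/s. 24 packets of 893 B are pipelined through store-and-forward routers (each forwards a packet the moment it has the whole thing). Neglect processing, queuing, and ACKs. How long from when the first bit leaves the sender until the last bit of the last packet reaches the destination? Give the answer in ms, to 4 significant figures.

18.49 ms

Per-hop transmission t_tx = L/R = 7144/26000000 = 0.274769 ms.
Per-hop propagation t_prop = 830000/300000000 = 2.76667 ms.
Pipeline fill: first packet needs 4·t_tx to clear all hops; remaining 23 packets each add one t_tx.
Total = (4+24-1)·t_tx + 4·t_prop = 27·0.274769 + 4·2.76667 = 18.49 ms.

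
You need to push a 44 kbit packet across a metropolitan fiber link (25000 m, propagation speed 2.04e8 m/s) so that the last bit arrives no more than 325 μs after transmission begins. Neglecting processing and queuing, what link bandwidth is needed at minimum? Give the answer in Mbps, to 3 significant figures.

217 Mbps

Propagation delay = 25000 / 204000000 = 122.549 μs.
Transmission budget = 325 − 122.549 = 202.451 μs.
R ≥ L / t_tx = 44000 bits / 0.000202451 s = 217 Mbps.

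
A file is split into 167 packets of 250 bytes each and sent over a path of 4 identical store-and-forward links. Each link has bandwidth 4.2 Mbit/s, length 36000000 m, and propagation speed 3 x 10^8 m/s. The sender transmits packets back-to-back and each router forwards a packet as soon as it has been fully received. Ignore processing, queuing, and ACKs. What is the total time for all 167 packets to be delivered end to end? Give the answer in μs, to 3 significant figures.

Per-hop transmission t_tx = L/R = 2000/4200000 = 476.19 μs.
Per-hop propagation t_prop = 36000000/300000000 = 120000 μs.
Pipeline fill: first packet needs 4·t_tx to clear all hops; remaining 166 packets each add one t_tx.
Total = (4+167-1)·t_tx + 4·t_prop = 170·476.19 + 4·120000 = 561000 μs.

561000 μs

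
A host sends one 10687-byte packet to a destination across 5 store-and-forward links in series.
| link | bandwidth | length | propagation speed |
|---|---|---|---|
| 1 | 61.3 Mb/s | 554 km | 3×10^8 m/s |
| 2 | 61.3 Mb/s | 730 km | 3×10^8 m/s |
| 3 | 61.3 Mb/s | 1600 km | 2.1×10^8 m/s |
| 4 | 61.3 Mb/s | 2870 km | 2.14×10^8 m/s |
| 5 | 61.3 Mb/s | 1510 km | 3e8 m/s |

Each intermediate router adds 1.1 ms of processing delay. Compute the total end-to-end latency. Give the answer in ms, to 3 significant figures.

41.7 ms

L = 10687 × 8 = 85496 bits.
Transmission delay per hop = L/R = 85496/61300000 = 1.39471 ms; 5 hops → 6.97357 ms.
Propagation delays (d/s per hop): 1.84667, 2.43333, 7.61905, 13.4112, 5.03333 ms; sum = 30.3436 ms.
Processing at 4 router(s): 4 × 1.1 ms = 4.4 ms.
End-to-end = 41.7 ms.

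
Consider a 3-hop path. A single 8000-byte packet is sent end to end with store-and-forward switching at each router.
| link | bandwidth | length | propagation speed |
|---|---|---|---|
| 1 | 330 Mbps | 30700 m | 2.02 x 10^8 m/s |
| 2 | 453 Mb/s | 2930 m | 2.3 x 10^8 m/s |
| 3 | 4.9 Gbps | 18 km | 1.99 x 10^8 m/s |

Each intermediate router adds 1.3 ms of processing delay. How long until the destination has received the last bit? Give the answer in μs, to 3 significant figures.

L = 8000 × 8 = 64000 bits.
Transmission delays (L/R per hop): 193.939, 141.28, 13.0612 μs; sum = 348.281 μs.
Propagation delays (d/s per hop): 151.98, 12.7391, 90.4523 μs; sum = 255.172 μs.
Processing at 2 router(s): 2 × 1.3 ms = 2600 μs.
End-to-end = 3200 μs.

3200 μs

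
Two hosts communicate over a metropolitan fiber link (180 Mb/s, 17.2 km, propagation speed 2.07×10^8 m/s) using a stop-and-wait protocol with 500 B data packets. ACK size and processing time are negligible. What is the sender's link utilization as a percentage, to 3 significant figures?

t_tx = L/R = 4000/180000000 = 2.22222e-05 s.
t_prop = 17200/2.07e+08 = 8.30918e-05 s; RTT = 0.000166184 s.
Cycle = t_tx + RTT = 0.000188406 s.
Utilization = t_tx / cycle = 2.22222e-05/0.000188406 = 11.8 %.

11.8 %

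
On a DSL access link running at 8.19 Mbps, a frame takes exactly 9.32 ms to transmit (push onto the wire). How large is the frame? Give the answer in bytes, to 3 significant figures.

L = R × t_tx = 8.19e+06 b/s × 0.00932 s = 76330.8 bits.
In bytes: 76330.8 / 8 = 9540 bytes.

9540 bytes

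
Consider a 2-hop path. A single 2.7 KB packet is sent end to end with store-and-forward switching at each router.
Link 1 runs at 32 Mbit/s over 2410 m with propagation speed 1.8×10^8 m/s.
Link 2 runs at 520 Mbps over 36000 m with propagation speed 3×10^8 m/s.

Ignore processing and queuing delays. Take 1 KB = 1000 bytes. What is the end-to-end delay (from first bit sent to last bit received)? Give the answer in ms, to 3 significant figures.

L = 21600 bits.
Transmission delays (L/R per hop): 0.675, 0.0415385 ms; sum = 0.716538 ms.
Propagation delays (d/s per hop): 0.0133889, 0.12 ms; sum = 0.133389 ms.
End-to-end = 0.850 ms.

0.850 ms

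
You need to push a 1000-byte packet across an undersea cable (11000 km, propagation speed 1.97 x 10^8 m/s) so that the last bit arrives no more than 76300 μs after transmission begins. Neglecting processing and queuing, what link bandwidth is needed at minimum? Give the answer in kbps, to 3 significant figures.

391 kbps

L = 8000 bits.
Propagation delay = 11000000 / 197000000 = 55837.6 μs.
Transmission budget = 76300 − 55837.6 = 20462.4 μs.
R ≥ L / t_tx = 8000 bits / 0.0204624 s = 391 kbps.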